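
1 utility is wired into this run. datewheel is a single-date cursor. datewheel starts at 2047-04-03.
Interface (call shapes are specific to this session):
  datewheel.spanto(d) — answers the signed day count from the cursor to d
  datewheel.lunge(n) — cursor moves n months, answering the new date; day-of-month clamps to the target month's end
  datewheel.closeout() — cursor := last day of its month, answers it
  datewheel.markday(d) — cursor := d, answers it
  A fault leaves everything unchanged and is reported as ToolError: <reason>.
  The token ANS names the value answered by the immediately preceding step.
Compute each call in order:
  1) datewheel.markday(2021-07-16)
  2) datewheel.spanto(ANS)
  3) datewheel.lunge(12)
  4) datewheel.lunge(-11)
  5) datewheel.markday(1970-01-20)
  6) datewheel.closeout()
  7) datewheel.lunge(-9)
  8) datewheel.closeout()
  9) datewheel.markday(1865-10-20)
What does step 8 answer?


CALL datewheel.markday[d='2021-07-16']
RET  2021-07-16
CALL datewheel.spanto[d='ANS']
RET  0
CALL datewheel.lunge[n='12']
RET  2022-07-16
CALL datewheel.lunge[n='-11']
RET  2021-08-16
CALL datewheel.markday[d='1970-01-20']
RET  1970-01-20
CALL datewheel.closeout[]
RET  1970-01-31
CALL datewheel.lunge[n='-9']
RET  1969-04-30
CALL datewheel.closeout[]
RET  1969-04-30
CALL datewheel.markday[d='1865-10-20']
RET  1865-10-20

Answer: 1969-04-30


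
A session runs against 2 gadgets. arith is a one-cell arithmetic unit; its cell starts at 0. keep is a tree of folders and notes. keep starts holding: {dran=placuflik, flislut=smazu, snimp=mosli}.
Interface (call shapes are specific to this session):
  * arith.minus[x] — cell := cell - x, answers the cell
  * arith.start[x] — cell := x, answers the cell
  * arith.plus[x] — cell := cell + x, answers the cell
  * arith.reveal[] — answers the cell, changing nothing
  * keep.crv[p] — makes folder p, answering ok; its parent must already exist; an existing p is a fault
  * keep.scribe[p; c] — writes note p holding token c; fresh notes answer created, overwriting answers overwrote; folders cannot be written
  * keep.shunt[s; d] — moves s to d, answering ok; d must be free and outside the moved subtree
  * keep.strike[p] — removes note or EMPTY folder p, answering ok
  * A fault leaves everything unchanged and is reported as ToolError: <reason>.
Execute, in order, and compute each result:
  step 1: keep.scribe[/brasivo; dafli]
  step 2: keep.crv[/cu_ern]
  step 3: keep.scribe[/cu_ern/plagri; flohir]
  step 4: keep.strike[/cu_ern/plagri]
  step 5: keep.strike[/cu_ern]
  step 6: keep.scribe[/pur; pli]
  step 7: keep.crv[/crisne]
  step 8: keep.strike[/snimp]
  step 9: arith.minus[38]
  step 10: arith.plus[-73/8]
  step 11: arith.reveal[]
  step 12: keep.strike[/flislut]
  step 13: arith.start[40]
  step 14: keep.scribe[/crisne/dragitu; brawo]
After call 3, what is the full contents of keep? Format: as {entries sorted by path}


Do: keep.scribe[p='/brasivo'; c='dafli']
See: created
Do: keep.crv[p='/cu_ern']
See: ok
Do: keep.scribe[p='/cu_ern/plagri'; c='flohir']
See: created
Do: keep.strike[p='/cu_ern/plagri']
See: ok
Do: keep.strike[p='/cu_ern']
See: ok
Do: keep.scribe[p='/pur'; c='pli']
See: created
Do: keep.crv[p='/crisne']
See: ok
Do: keep.strike[p='/snimp']
See: ok
Do: arith.minus[x='38']
See: -38
Do: arith.plus[x='-73/8']
See: -377/8
Do: arith.reveal[]
See: -377/8
Do: keep.strike[p='/flislut']
See: ok
Do: arith.start[x='40']
See: 40
Do: keep.scribe[p='/crisne/dragitu'; c='brawo']
See: created

Answer: {brasivo=dafli, cu_ern/, cu_ern/plagri=flohir, dran=placuflik, flislut=smazu, snimp=mosli}


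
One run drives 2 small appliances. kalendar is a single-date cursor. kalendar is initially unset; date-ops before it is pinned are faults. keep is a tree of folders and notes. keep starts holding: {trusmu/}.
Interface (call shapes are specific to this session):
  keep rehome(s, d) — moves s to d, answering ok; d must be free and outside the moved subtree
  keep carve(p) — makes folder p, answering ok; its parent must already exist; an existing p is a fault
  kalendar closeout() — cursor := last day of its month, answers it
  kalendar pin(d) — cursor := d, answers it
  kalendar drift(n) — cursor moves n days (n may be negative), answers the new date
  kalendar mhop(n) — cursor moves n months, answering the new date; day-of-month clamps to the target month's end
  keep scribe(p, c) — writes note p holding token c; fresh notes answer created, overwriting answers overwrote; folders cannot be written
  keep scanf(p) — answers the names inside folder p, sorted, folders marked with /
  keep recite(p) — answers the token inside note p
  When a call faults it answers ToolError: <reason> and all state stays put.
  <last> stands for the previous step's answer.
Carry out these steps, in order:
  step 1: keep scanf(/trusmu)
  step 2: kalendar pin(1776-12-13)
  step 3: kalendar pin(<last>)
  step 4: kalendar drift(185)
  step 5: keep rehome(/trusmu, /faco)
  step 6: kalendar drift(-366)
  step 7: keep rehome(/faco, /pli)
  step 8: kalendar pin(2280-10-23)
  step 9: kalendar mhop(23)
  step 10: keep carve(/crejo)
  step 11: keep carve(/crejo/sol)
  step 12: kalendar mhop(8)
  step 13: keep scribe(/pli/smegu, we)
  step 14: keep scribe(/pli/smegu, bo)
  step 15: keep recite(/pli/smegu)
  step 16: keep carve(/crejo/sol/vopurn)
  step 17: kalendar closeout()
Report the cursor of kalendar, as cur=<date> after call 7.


-> keep scanf(/trusmu)
<- []
-> kalendar pin(1776-12-13)
<- 1776-12-13
-> kalendar pin(<last>)
<- 1776-12-13
-> kalendar drift(185)
<- 1777-06-16
-> keep rehome(/trusmu, /faco)
<- ok
-> kalendar drift(-366)
<- 1776-06-15
-> keep rehome(/faco, /pli)
<- ok
-> kalendar pin(2280-10-23)
<- 2280-10-23
-> kalendar mhop(23)
<- 2282-09-23
-> keep carve(/crejo)
<- ok
-> keep carve(/crejo/sol)
<- ok
-> kalendar mhop(8)
<- 2283-05-23
-> keep scribe(/pli/smegu, we)
<- created
-> keep scribe(/pli/smegu, bo)
<- overwrote
-> keep recite(/pli/smegu)
<- bo
-> keep carve(/crejo/sol/vopurn)
<- ok
-> kalendar closeout()
<- 2283-05-31

Answer: cur=1776-06-15


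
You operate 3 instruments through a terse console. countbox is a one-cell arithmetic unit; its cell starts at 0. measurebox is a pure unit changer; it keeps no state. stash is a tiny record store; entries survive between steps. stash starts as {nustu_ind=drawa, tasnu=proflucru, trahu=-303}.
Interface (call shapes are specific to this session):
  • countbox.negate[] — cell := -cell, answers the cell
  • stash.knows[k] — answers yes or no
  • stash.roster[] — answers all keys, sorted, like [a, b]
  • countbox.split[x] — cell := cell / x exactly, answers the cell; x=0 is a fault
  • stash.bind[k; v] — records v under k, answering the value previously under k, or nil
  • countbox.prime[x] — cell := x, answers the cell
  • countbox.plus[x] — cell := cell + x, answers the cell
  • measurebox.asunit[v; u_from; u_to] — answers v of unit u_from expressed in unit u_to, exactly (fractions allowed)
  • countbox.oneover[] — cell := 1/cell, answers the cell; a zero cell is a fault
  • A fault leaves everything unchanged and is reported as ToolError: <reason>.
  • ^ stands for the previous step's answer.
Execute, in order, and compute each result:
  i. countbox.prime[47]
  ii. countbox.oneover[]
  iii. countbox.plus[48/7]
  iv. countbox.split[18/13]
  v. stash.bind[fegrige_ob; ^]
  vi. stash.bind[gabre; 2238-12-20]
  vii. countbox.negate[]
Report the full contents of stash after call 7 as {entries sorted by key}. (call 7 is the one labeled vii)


Answer: {fegrige_ob=29419/5922, gabre=2238-12-20, nustu_ind=drawa, tasnu=proflucru, trahu=-303}

Derivation:
Act: countbox.prime[x→47]
Obs: 47
Act: countbox.oneover[]
Obs: 1/47
Act: countbox.plus[x→48/7]
Obs: 2263/329
Act: countbox.split[x→18/13]
Obs: 29419/5922
Act: stash.bind[k→fegrige_ob; v→^]
Obs: nil
Act: stash.bind[k→gabre; v→2238-12-20]
Obs: nil
Act: countbox.negate[]
Obs: -29419/5922


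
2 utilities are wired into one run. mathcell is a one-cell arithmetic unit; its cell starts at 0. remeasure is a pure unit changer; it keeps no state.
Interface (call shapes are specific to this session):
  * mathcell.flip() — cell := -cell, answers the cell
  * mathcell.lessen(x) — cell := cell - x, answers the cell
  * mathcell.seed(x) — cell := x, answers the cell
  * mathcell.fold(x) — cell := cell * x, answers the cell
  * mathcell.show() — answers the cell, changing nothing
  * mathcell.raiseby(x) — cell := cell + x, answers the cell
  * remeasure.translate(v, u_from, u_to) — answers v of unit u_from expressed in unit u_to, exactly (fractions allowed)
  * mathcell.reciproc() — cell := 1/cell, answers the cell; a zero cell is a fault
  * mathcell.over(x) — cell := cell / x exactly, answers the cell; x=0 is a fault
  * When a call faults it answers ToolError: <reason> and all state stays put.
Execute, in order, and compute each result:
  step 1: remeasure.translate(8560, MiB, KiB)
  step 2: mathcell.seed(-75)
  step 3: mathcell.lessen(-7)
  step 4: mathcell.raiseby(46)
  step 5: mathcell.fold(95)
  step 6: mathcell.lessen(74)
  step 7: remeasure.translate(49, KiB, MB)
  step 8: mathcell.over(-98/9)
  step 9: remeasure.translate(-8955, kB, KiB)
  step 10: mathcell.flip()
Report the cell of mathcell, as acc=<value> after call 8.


I call translate with 8560, MiB, KiB, and see 8765440.
I use seed with -75, and observe -75.
Calling lessen with -7, and observe -68.
I run raiseby with 46: -22.
I run fold with 95, giving -2090.
Then lessen with 74, and get -2164.
Using translate with 49, KiB, MB, giving 784/15625.
Next I call over with -98/9, yielding 9738/49.
I use translate with -8955, kB, KiB, yielding -1119375/128.
Next I call flip, which returns -9738/49.

Answer: acc=9738/49


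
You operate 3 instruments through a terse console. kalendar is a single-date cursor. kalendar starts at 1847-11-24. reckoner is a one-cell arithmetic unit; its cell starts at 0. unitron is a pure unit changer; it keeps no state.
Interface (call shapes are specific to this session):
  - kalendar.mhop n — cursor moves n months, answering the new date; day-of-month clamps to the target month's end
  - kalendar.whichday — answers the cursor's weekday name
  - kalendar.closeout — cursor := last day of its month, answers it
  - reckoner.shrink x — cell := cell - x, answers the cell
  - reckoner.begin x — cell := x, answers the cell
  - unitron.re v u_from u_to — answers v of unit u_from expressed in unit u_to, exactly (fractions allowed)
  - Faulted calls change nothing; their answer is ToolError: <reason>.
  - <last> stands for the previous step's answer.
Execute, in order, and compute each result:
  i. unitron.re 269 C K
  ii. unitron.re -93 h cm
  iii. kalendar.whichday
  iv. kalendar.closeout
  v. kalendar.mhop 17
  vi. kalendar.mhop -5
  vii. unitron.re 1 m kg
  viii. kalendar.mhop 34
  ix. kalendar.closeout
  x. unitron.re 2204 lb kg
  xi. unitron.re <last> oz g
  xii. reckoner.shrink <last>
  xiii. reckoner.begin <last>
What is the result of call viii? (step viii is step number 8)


Answer: 1851-09-30

Derivation:
I run re on 269, C, K, and see 10843/20.
Using re on -93, h, cm, and see ToolError: incompatible units.
Now I run whichday, which returns Wednesday.
Using closeout(), and get 1847-11-30.
I try mhop on 17, yielding 1849-04-30.
I run mhop on -5, giving 1848-11-30.
Invoking re on 1, m, kg, and get ToolError: incompatible units.
Next I call mhop on 34, yielding 1851-09-30.
Using closeout(), giving 1851-09-30.
Using re on 2204, lb, kg, giving 24992939587/25000000.
I run re on <last>, oz, g: 1133660670053415119/40000000000000.
I invoke shrink on <last>, giving -1133660670053415119/40000000000000.
Next I call begin on <last>, giving -1133660670053415119/40000000000000.


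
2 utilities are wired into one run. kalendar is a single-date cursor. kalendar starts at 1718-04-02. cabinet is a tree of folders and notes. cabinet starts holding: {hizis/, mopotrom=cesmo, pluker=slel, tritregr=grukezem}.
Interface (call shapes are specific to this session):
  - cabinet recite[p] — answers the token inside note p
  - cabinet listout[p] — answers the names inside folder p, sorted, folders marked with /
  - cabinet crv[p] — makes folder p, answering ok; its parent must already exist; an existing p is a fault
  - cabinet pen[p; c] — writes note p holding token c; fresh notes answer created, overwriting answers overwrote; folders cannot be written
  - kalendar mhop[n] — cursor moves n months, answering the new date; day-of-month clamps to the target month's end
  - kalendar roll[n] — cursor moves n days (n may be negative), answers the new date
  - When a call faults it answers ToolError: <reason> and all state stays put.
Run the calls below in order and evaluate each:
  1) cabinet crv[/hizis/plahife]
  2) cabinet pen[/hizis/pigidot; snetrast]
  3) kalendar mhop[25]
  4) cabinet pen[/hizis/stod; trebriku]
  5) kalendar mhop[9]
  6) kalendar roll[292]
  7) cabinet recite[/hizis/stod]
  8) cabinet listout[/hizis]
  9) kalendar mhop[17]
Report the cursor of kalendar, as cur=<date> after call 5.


Answer: cur=1721-02-02

Derivation:
>> cabinet crv(/hizis/plahife)
<< ok
>> cabinet pen(/hizis/pigidot, snetrast)
<< created
>> kalendar mhop(25)
<< 1720-05-02
>> cabinet pen(/hizis/stod, trebriku)
<< created
>> kalendar mhop(9)
<< 1721-02-02
>> kalendar roll(292)
<< 1721-11-21
>> cabinet recite(/hizis/stod)
<< trebriku
>> cabinet listout(/hizis)
<< [pigidot, plahife/, stod]
>> kalendar mhop(17)
<< 1723-04-21


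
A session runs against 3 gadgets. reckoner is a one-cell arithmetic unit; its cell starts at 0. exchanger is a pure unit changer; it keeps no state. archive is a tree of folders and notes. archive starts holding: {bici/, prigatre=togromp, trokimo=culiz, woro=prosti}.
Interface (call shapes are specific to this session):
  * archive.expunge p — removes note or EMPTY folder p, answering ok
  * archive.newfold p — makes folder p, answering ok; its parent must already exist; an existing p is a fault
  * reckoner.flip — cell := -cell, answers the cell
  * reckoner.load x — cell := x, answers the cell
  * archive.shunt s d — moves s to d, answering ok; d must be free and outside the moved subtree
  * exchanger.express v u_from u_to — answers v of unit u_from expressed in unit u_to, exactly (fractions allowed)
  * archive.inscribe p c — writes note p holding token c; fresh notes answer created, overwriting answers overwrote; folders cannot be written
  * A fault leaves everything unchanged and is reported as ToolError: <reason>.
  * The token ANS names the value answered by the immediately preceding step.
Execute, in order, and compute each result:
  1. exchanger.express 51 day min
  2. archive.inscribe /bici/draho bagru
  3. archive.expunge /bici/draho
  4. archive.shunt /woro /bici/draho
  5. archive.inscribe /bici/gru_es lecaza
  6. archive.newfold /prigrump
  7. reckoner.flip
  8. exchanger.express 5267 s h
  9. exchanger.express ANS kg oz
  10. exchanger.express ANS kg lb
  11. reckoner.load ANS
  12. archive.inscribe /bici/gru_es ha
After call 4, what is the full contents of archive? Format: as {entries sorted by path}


Answer: {bici/, bici/draho=prosti, prigatre=togromp, trokimo=culiz}

Derivation:
> exchanger.express v→51 u_from→day u_to→min
:: 73440
> archive.inscribe p→/bici/draho c→bagru
:: created
> archive.expunge p→/bici/draho
:: ok
> archive.shunt s→/woro d→/bici/draho
:: ok
> archive.inscribe p→/bici/gru_es c→lecaza
:: created
> archive.newfold p→/prigrump
:: ok
> reckoner.flip
:: 0
> exchanger.express v→5267 u_from→s u_to→h
:: 5267/3600
> exchanger.express v→ANS u_from→kg u_to→oz
:: 21068000000/408233133
> exchanger.express v→ANS u_from→kg u_to→lb
:: 2106800000000000000/18517143430999521
> reckoner.load x→ANS
:: 2106800000000000000/18517143430999521
> archive.inscribe p→/bici/gru_es c→ha
:: overwrote


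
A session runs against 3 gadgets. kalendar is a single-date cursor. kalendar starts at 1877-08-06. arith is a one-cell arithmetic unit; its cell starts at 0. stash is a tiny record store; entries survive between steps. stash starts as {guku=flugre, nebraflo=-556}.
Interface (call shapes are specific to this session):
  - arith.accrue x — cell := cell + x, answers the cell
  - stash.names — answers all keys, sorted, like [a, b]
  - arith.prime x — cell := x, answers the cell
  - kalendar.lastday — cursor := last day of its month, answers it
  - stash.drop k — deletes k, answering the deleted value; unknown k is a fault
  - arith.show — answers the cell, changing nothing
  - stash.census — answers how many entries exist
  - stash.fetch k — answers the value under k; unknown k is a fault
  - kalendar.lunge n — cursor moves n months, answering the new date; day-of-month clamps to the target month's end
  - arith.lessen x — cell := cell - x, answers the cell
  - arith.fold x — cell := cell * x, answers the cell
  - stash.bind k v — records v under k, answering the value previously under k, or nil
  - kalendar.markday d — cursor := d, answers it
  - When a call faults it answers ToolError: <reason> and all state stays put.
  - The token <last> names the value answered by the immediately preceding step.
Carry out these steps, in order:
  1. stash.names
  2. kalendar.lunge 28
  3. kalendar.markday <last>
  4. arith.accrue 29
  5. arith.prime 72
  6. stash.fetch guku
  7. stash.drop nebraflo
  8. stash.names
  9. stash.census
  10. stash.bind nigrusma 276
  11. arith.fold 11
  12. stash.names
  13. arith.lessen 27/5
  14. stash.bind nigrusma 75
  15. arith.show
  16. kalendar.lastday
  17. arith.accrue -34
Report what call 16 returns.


Answer: 1879-12-31

Derivation:
-> names()
<- [guku, nebraflo]
-> lunge(n: 28)
<- 1879-12-06
-> markday(d: <last>)
<- 1879-12-06
-> accrue(x: 29)
<- 29
-> prime(x: 72)
<- 72
-> fetch(k: guku)
<- flugre
-> drop(k: nebraflo)
<- -556
-> names()
<- [guku]
-> census()
<- 1
-> bind(k: nigrusma, v: 276)
<- nil
-> fold(x: 11)
<- 792
-> names()
<- [guku, nigrusma]
-> lessen(x: 27/5)
<- 3933/5
-> bind(k: nigrusma, v: 75)
<- 276
-> show()
<- 3933/5
-> lastday()
<- 1879-12-31
-> accrue(x: -34)
<- 3763/5


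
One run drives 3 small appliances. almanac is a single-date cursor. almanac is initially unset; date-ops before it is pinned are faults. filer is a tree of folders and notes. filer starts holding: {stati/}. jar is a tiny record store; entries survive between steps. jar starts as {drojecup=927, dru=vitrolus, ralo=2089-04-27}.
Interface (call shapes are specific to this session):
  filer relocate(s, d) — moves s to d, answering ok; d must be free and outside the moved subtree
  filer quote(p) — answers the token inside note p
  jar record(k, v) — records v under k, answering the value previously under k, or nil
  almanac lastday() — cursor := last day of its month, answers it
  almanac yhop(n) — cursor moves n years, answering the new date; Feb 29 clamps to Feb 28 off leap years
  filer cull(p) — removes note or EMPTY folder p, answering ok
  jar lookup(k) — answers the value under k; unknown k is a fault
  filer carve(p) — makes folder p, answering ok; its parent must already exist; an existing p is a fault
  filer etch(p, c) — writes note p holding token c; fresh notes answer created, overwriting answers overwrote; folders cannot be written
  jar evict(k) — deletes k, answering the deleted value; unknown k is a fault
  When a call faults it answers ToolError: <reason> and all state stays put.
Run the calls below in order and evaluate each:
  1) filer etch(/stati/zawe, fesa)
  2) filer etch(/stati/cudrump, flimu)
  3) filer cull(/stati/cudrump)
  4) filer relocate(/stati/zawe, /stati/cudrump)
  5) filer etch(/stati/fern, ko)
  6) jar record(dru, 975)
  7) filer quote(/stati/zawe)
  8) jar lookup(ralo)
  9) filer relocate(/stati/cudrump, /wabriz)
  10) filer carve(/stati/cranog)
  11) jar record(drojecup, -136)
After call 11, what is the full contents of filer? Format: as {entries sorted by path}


Answer: {stati/, stati/cranog/, stati/fern=ko, wabriz=fesa}

Derivation:
I call filer etch on /stati/zawe, fesa, — result: created.
I use filer etch on /stati/cudrump, flimu, and get created.
I try filer cull on /stati/cudrump, and get ok.
I invoke filer relocate on /stati/zawe, /stati/cudrump, — result: ok.
Calling filer etch on /stati/fern, ko, which returns created.
Using jar record on dru, 975: vitrolus.
Using filer quote on /stati/zawe, yielding ToolError: not found.
Using jar lookup on ralo, giving 2089-04-27.
I invoke filer relocate on /stati/cudrump, /wabriz, and see ok.
Invoking filer carve on /stati/cranog, and get ok.
I run jar record on drojecup, -136, → 927.


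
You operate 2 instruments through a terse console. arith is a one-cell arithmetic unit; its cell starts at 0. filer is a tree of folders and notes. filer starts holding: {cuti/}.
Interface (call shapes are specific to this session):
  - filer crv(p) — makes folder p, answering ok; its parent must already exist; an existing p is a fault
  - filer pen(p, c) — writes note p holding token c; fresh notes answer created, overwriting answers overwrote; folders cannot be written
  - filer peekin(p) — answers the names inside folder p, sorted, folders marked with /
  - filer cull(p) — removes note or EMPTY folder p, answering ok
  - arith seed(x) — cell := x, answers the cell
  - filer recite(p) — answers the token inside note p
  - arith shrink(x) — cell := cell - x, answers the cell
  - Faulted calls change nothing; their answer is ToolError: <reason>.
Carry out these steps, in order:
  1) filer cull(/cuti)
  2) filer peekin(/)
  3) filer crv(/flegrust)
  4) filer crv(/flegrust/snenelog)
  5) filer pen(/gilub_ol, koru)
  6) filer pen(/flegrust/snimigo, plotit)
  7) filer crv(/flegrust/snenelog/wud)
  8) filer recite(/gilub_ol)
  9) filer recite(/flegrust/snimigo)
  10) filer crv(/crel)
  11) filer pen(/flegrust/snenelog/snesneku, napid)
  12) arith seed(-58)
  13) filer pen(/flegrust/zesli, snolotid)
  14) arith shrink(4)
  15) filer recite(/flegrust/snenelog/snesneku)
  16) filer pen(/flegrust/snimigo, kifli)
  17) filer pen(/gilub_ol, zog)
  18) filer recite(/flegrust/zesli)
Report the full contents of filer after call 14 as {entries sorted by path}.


Answer: {crel/, flegrust/, flegrust/snenelog/, flegrust/snenelog/snesneku=napid, flegrust/snenelog/wud/, flegrust/snimigo=plotit, flegrust/zesli=snolotid, gilub_ol=koru}

Derivation:
Invoking filer cull with p: /cuti, → ok.
Calling filer peekin with p: /, and get [].
I try filer crv with p: /flegrust, which returns ok.
I call filer crv with p: /flegrust/snenelog, yielding ok.
I use filer pen with p: /gilub_ol, c: koru, giving created.
I call filer pen with p: /flegrust/snimigo, c: plotit, yielding created.
Invoking filer crv with p: /flegrust/snenelog/wud, giving ok.
Next I call filer recite with p: /gilub_ol: koru.
I run filer recite with p: /flegrust/snimigo, which returns plotit.
I call filer crv with p: /crel, — result: ok.
Next I call filer pen with p: /flegrust/snenelog/snesneku, c: napid, — result: created.
I invoke arith seed with x: -58, yielding -58.
I call filer pen with p: /flegrust/zesli, c: snolotid, and see created.
I invoke arith shrink with x: 4, and get -62.
Next I call filer recite with p: /flegrust/snenelog/snesneku, yielding napid.
I invoke filer pen with p: /flegrust/snimigo, c: kifli, which returns overwrote.
I invoke filer pen with p: /gilub_ol, c: zog, and get overwrote.
I call filer recite with p: /flegrust/zesli, giving snolotid.


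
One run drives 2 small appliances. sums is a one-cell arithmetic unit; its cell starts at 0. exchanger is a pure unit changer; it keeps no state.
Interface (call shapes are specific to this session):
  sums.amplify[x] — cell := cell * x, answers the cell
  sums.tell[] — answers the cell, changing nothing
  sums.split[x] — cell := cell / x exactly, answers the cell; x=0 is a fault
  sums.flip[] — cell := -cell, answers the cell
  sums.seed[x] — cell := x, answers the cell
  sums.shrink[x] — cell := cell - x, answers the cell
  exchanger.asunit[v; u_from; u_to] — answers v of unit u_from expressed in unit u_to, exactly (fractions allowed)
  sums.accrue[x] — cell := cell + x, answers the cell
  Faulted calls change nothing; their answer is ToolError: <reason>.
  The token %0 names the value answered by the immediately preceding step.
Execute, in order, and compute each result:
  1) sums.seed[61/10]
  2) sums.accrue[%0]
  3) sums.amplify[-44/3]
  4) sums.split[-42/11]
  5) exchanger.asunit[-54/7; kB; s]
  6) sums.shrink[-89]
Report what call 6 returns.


Answer: 42797/315

Derivation:
CALL seed[x='61/10']
RET  61/10
CALL accrue[x='%0']
RET  61/5
CALL amplify[x='-44/3']
RET  -2684/15
CALL split[x='-42/11']
RET  14762/315
CALL asunit[v='-54/7'; u_from='kB'; u_to='s']
RET  ToolError: incompatible units
CALL shrink[x='-89']
RET  42797/315


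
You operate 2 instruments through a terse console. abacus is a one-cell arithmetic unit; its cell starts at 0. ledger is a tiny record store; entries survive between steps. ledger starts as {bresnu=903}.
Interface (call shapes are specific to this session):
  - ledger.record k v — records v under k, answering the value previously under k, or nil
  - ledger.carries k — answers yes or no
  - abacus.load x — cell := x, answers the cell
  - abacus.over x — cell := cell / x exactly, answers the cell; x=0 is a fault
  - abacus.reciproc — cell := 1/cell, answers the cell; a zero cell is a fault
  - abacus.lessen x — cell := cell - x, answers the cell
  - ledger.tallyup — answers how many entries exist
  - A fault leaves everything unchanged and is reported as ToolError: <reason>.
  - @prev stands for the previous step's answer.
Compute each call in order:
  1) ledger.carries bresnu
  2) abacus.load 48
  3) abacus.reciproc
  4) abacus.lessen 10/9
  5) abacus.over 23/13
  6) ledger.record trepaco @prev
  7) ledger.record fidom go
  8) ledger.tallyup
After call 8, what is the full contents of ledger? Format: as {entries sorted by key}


-> carries(k→bresnu)
<- yes
-> load(x→48)
<- 48
-> reciproc()
<- 1/48
-> lessen(x→10/9)
<- -157/144
-> over(x→23/13)
<- -2041/3312
-> record(k→trepaco, v→@prev)
<- nil
-> record(k→fidom, v→go)
<- nil
-> tallyup()
<- 3

Answer: {bresnu=903, fidom=go, trepaco=-2041/3312}


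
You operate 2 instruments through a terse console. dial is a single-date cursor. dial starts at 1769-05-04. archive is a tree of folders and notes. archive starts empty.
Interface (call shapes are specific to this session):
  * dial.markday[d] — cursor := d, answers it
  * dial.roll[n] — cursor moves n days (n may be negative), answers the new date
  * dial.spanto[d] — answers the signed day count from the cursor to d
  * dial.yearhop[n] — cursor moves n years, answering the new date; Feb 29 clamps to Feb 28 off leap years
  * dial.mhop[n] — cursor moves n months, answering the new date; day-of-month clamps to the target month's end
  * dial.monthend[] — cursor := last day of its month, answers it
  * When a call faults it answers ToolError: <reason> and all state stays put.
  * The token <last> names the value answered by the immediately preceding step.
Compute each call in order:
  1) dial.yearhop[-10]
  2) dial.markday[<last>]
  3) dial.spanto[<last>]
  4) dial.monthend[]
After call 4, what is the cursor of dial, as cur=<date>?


Answer: cur=1759-05-31

Derivation:
$ yearhop n='-10'
:: 1759-05-04
$ markday d='<last>'
:: 1759-05-04
$ spanto d='<last>'
:: 0
$ monthend
:: 1759-05-31


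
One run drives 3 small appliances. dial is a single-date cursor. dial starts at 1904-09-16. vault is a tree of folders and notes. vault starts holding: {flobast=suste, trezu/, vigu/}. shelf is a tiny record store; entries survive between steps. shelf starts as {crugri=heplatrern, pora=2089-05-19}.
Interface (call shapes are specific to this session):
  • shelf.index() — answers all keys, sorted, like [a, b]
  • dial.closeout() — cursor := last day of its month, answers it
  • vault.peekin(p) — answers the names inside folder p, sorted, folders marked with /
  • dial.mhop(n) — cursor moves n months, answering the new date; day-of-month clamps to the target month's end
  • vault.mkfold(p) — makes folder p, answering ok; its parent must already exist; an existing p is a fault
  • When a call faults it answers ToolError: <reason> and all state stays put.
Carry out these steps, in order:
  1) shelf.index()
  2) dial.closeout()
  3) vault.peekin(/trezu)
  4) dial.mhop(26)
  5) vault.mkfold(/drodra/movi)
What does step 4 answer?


Invoking shelf.index(), — result: [crugri, pora].
Using dial.closeout(), → 1904-09-30.
Using vault.peekin passing /trezu, and see [].
Then dial.mhop passing 26, yielding 1906-11-30.
Now I run vault.mkfold passing /drodra/movi, giving ToolError: no parent.

Answer: 1906-11-30


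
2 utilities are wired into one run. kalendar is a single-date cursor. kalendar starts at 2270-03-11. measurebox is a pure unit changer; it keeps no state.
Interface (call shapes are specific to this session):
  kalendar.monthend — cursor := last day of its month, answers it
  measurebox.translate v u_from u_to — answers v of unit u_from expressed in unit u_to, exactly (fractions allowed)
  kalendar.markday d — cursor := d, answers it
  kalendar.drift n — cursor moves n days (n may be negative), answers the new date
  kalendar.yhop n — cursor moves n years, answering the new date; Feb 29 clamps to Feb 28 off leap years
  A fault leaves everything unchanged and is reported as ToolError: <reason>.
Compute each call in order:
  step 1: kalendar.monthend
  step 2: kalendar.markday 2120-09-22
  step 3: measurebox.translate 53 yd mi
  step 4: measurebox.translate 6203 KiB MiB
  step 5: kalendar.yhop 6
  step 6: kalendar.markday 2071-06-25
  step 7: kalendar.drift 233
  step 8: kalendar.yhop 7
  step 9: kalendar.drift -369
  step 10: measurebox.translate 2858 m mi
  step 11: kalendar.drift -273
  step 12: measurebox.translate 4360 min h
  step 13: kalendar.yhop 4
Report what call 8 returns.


Answer: 2079-02-13

Derivation:
I use monthend(), and see 2270-03-31.
I invoke markday with 2120-09-22, which returns 2120-09-22.
I try translate with 53, yd, mi, and see 53/1760.
Using translate with 6203, KiB, MiB, → 6203/1024.
I try yhop with 6, → 2126-09-22.
I invoke markday with 2071-06-25, and observe 2071-06-25.
I run drift with 233, — result: 2072-02-13.
Next I call yhop with 7, and get 2079-02-13.
Invoking drift with -369, which returns 2078-02-09.
I call translate with 2858, m, mi, and get 178625/100584.
I try drift with -273, and see 2077-05-12.
Then translate with 4360, min, h, and get 218/3.
Calling yhop with 4: 2081-05-12.


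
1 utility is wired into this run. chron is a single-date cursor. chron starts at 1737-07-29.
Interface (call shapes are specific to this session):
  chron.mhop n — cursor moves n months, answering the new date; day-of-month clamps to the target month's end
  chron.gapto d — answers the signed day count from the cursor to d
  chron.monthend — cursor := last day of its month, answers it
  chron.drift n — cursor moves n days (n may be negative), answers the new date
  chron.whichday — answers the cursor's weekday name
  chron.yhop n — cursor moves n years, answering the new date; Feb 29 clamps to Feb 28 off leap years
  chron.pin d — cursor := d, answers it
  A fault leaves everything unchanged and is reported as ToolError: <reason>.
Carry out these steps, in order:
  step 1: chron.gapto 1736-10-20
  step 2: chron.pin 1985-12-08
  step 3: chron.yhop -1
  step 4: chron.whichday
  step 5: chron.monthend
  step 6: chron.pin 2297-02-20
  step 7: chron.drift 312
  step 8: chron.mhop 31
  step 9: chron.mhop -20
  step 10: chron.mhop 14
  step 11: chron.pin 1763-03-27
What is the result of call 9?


Answer: 2298-11-29

Derivation:
> gapto d='1736-10-20'
  -282
> pin d='1985-12-08'
  1985-12-08
> yhop n='-1'
  1984-12-08
> whichday
  Saturday
> monthend
  1984-12-31
> pin d='2297-02-20'
  2297-02-20
> drift n='312'
  2297-12-29
> mhop n='31'
  2300-07-29
> mhop n='-20'
  2298-11-29
> mhop n='14'
  2300-01-29
> pin d='1763-03-27'
  1763-03-27


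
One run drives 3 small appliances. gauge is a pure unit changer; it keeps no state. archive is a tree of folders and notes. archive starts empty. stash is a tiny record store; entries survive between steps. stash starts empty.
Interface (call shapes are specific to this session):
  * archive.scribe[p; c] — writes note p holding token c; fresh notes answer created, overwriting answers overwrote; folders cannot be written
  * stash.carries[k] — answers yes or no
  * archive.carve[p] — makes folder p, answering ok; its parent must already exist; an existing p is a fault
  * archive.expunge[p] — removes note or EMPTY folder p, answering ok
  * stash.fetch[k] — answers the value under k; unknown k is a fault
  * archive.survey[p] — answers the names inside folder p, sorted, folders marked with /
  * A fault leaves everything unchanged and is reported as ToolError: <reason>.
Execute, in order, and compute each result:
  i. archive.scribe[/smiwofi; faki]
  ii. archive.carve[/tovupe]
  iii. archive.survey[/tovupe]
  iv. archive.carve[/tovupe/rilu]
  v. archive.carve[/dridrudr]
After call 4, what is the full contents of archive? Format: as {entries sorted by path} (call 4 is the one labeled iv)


Answer: {smiwofi=faki, tovupe/, tovupe/rilu/}

Derivation:
I call archive.scribe with p: /smiwofi, c: faki, and observe created.
Now I run archive.carve with p: /tovupe, yielding ok.
I call archive.survey with p: /tovupe, which returns [].
Using archive.carve with p: /tovupe/rilu, and see ok.
Next I call archive.carve with p: /dridrudr, → ok.


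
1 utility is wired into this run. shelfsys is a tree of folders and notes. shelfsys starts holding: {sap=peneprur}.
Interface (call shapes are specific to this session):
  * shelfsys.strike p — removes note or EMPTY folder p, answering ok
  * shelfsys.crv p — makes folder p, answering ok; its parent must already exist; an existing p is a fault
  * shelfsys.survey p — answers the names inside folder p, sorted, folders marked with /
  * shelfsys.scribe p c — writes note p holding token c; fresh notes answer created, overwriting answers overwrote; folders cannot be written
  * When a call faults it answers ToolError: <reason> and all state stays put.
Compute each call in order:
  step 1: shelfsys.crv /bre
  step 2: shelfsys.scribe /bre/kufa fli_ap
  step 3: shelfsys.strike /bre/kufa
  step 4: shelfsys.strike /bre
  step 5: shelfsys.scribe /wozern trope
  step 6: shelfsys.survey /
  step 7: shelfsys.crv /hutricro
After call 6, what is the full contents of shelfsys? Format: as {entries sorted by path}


Answer: {sap=peneprur, wozern=trope}

Derivation:
Using crv(p: /bre), and get ok.
I try scribe(p: /bre/kufa, c: fli_ap), → created.
I call strike(p: /bre/kufa), — result: ok.
Invoking strike(p: /bre): ok.
I run scribe(p: /wozern, c: trope), giving created.
Invoking survey(p: /), and see [sap, wozern].
Next I call crv(p: /hutricro): ok.


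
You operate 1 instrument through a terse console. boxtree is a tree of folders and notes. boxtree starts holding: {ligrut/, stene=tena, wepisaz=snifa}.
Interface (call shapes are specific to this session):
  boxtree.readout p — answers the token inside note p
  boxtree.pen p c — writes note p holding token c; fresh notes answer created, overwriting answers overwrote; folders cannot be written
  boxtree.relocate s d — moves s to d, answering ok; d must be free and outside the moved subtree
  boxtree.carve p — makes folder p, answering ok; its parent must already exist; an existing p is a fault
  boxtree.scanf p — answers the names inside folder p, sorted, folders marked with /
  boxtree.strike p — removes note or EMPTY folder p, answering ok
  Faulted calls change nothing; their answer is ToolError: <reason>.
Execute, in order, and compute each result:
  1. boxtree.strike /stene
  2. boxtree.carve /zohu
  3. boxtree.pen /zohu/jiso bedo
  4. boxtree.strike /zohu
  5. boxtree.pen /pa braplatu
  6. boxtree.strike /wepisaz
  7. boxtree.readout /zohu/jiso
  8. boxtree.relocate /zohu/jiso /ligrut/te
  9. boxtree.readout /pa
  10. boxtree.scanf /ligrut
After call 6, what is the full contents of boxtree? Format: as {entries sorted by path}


==> strike(p→/stene)
<== ok
==> carve(p→/zohu)
<== ok
==> pen(p→/zohu/jiso, c→bedo)
<== created
==> strike(p→/zohu)
<== ToolError: not empty
==> pen(p→/pa, c→braplatu)
<== created
==> strike(p→/wepisaz)
<== ok
==> readout(p→/zohu/jiso)
<== bedo
==> relocate(s→/zohu/jiso, d→/ligrut/te)
<== ok
==> readout(p→/pa)
<== braplatu
==> scanf(p→/ligrut)
<== [te]

Answer: {ligrut/, pa=braplatu, zohu/, zohu/jiso=bedo}


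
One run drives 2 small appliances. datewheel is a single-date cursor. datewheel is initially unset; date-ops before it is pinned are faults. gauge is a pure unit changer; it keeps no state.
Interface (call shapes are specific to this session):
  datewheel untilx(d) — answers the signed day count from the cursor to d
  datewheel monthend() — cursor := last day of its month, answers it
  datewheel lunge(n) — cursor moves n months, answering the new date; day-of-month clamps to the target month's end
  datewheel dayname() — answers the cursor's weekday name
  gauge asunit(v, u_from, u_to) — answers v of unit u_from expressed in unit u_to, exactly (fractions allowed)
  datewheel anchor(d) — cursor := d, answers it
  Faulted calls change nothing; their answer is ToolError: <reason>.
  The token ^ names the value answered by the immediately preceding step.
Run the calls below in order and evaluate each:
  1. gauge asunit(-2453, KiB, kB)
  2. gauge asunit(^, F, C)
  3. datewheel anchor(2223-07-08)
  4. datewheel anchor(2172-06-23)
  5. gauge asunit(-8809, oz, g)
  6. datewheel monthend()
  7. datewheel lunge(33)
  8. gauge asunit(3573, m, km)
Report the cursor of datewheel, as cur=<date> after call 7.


% gauge asunit(-2453, KiB, kB) : -313984/125
% gauge asunit(^, F, C) : -317984/225
% datewheel anchor(2223-07-08) : 2223-07-08
% datewheel anchor(2172-06-23) : 2172-06-23
% gauge asunit(-8809, oz, g) : -399569518733/1600000
% datewheel monthend() : 2172-06-30
% datewheel lunge(33) : 2175-03-30
% gauge asunit(3573, m, km) : 3573/1000

Answer: cur=2175-03-30


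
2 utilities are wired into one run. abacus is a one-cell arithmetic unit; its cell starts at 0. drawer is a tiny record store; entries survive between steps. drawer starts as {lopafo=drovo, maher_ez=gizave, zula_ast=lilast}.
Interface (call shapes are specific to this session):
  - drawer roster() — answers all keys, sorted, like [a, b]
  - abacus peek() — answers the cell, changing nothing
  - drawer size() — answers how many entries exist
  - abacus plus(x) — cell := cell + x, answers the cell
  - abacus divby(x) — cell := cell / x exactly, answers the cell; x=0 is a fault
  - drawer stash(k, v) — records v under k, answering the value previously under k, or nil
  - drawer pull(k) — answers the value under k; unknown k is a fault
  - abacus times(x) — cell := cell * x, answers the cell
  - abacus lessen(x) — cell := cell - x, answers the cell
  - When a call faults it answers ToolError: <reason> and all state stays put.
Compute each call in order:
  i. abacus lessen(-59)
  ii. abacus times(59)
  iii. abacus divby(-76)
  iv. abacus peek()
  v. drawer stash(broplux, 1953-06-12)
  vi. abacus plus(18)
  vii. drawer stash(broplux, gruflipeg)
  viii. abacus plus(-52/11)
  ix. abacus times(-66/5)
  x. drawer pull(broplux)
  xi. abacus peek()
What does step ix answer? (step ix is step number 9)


Answer: 16317/38

Derivation:
! abacus lessen(x→-59) : 59
! abacus times(x→59) : 3481
! abacus divby(x→-76) : -3481/76
! abacus peek() : -3481/76
! drawer stash(k→broplux, v→1953-06-12) : nil
! abacus plus(x→18) : -2113/76
! drawer stash(k→broplux, v→gruflipeg) : 1953-06-12
! abacus plus(x→-52/11) : -27195/836
! abacus times(x→-66/5) : 16317/38
! drawer pull(k→broplux) : gruflipeg
! abacus peek() : 16317/38


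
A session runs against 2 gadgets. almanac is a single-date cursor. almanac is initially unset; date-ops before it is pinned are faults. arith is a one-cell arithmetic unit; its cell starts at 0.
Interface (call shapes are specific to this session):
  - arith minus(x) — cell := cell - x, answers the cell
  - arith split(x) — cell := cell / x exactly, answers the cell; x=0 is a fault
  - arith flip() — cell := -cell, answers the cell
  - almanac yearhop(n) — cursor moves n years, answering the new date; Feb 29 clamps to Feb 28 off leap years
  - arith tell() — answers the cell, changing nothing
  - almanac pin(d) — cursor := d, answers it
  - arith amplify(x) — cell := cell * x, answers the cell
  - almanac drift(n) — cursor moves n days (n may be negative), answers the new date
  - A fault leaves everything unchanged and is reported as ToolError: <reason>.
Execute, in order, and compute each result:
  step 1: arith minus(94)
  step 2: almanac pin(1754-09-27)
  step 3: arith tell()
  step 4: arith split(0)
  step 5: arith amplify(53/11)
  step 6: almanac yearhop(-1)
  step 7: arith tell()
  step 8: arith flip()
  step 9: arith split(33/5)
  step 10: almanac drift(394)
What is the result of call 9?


==> arith minus(x='94')
<== -94
==> almanac pin(d='1754-09-27')
<== 1754-09-27
==> arith tell()
<== -94
==> arith split(x='0')
<== ToolError: division by zero
==> arith amplify(x='53/11')
<== -4982/11
==> almanac yearhop(n='-1')
<== 1753-09-27
==> arith tell()
<== -4982/11
==> arith flip()
<== 4982/11
==> arith split(x='33/5')
<== 24910/363
==> almanac drift(n='394')
<== 1754-10-26

Answer: 24910/363
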